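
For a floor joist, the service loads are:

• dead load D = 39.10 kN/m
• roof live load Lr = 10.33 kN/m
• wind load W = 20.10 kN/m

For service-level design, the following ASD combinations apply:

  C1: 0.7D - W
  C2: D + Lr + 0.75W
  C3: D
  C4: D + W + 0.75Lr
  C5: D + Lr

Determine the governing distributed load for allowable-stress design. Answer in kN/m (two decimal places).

C1: 0.7(39.10) - 1.0(20.10) = 27.37 - 20.10 = 7.27
C2: 1.0(39.10) + 1.0(10.33) + 0.75(20.10) = 39.10 + 10.33 + 15.08 = 64.51
C3: 1.0(39.10) = 39.10
C4: 1.0(39.10) + 1.0(20.10) + 0.75(10.33) = 39.10 + 20.10 + 7.75 = 66.95
C5: 1.0(39.10) + 1.0(10.33) = 39.10 + 10.33 = 49.43
Combination 4 governs: w = 66.95 kN/m.

66.95 kN/m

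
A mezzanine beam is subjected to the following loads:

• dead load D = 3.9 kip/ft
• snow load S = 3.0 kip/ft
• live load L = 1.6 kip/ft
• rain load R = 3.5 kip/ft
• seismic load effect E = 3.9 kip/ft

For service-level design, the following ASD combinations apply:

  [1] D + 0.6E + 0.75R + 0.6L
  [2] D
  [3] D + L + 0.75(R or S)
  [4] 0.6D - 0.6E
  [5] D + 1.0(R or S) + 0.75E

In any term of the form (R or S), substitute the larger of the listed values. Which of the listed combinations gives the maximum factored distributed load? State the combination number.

Combination 5

(R or S) → R = 3.5 kip/ft.
[1] 1.0(3.9) + 0.6(3.9) + 0.75(3.5) + 0.6(1.6) = 3.9 + 2.3 + 2.6 + 1.0 = 9.8
[2] 1.0(3.9) = 3.9
[3] 1.0(3.9) + 1.0(1.6) + 0.75(3.5) = 3.9 + 1.6 + 2.6 = 8.1
[4] 0.6(3.9) - 0.6(3.9) = 2.3 - 2.3 = 0.0
[5] 1.0(3.9) + 1.0(3.5) + 0.75(3.9) = 3.9 + 3.5 + 2.9 = 10.3
The largest value is 10.3 kip/ft from combination 5.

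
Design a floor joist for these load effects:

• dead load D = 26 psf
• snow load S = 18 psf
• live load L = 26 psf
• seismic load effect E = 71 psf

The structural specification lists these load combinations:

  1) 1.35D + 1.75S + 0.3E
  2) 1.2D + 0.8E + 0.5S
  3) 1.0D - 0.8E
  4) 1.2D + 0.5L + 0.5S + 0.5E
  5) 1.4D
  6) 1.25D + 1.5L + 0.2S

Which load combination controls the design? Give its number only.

Combination 2

1) 1.35(26) + 1.75(18) + 0.3(71) = 87.90
2) 1.2(26) + 0.8(71) + 0.5(18) = 97.00
3) 1.0(26) - 0.8(71) = -30.80
4) 1.2(26) + 0.5(26) + 0.5(18) + 0.5(71) = 88.70
5) 1.4(26) = 36.40
6) 1.25(26) + 1.5(26) + 0.2(18) = 75.10
The largest value is 97.00 psf from combination 2.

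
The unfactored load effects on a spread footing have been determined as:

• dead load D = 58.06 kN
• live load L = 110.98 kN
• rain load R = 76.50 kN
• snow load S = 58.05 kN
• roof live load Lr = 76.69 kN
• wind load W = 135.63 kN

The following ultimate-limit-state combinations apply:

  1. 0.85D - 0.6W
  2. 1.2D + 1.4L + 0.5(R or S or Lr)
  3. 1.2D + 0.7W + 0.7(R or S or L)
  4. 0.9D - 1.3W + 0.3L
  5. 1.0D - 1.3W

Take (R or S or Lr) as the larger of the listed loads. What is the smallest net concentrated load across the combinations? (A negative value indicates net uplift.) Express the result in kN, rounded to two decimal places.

-118.26 kN

(R or S or Lr) → Lr = 76.69 kN; (R or S or L) → L = 110.98 kN.
1. 0.85(58.06) - 0.6(135.63) = -32.03
2. 1.2(58.06) + 1.4(110.98) + 0.5(76.69) = 263.39
3. 1.2(58.06) + 0.7(135.63) + 0.7(110.98) = 242.30
4. 0.9(58.06) - 1.3(135.63) + 0.3(110.98) = -90.77
5. 1.0(58.06) - 1.3(135.63) = -118.26
Combination 5 gives the minimum: -118.26 kN.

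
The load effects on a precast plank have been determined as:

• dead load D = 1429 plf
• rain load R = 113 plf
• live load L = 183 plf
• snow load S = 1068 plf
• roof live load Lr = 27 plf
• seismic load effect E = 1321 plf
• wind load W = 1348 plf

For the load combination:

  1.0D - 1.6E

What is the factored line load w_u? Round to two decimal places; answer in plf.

-684.60 plf

1.0(1429) - 1.6(1321) = -684.60
w_u = -684.60 plf.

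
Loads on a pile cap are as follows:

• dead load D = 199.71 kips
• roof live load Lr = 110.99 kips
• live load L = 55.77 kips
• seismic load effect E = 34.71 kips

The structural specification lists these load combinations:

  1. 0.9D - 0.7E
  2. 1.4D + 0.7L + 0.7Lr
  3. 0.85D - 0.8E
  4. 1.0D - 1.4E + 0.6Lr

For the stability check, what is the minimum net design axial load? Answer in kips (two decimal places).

141.99 kips

1. 0.9(199.71) - 0.7(34.71) = 179.74 - 24.30 = 155.44
2. 1.4(199.71) + 0.7(55.77) + 0.7(110.99) = 396.33
3. 0.85(199.71) - 0.8(34.71) = 141.99
4. 1.0(199.71) - 1.4(34.71) + 0.6(110.99) = 199.71 - 48.59 + 66.59 = 217.71
Combination 3 gives the minimum: 141.99 kips.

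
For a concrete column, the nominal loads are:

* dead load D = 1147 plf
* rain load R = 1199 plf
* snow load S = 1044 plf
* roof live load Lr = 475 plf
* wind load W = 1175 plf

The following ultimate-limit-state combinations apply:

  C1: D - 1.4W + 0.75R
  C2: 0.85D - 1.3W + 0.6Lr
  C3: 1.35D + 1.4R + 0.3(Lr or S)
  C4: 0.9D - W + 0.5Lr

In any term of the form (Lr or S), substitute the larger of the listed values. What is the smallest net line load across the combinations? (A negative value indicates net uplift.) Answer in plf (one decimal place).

-267.6 plf

(Lr or S) → S = 1044 plf.
C1: 1.0(1147) - 1.4(1175) + 0.75(1199) = 1147.0 - 1645.0 + 899.3 = 401.3
C2: 0.85(1147) - 1.3(1175) + 0.6(475) = -267.6
C3: 1.35(1147) + 1.4(1199) + 0.3(1044) = 1548.5 + 1678.6 + 313.2 = 3540.3
C4: 0.9(1147) - 1.0(1175) + 0.5(475) = 1032.3 - 1175.0 + 237.5 = 94.8
Combination 2 gives the minimum: -267.6 plf.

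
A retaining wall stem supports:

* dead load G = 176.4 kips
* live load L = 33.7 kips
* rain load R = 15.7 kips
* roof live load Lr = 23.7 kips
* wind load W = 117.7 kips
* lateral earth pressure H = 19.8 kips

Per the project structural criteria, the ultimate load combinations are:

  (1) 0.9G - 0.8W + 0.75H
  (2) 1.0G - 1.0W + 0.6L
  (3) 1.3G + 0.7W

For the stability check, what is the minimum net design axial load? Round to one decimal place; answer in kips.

78.9 kips

(1) 0.9(176.4) - 0.8(117.7) + 0.75(19.8) = 79.5
(2) 1.0(176.4) - 1.0(117.7) + 0.6(33.7) = 78.9
(3) 1.3(176.4) + 0.7(117.7) = 311.7
Combination 2 gives the minimum: 78.9 kips.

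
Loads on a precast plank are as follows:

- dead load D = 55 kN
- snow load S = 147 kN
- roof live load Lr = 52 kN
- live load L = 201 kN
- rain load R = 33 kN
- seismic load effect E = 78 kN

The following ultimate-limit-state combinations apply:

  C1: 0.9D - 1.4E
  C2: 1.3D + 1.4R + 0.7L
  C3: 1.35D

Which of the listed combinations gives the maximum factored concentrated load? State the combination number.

C1: 0.9(55) - 1.4(78) = -59.7
C2: 1.3(55) + 1.4(33) + 0.7(201) = 258.4
C3: 1.35(55) = 74.3
The largest value is 258.4 kN from combination 2.

Combination 2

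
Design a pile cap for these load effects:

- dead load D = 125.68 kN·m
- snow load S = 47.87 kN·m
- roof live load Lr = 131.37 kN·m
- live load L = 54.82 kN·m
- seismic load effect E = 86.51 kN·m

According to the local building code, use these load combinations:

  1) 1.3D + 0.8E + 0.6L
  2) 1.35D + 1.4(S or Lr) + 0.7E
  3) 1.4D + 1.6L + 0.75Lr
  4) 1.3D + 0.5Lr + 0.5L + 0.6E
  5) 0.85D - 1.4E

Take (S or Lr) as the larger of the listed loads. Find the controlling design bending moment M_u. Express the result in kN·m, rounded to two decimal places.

414.14 kN·m

(S or Lr) → Lr = 131.37 kN·m.
1) 1.3(125.68) + 0.8(86.51) + 0.6(54.82) = 163.38 + 69.21 + 32.89 = 265.48
2) 1.35(125.68) + 1.4(131.37) + 0.7(86.51) = 414.14
3) 1.4(125.68) + 1.6(54.82) + 0.75(131.37) = 175.95 + 87.71 + 98.53 = 362.19
4) 1.3(125.68) + 0.5(131.37) + 0.5(54.82) + 0.6(86.51) = 163.38 + 65.69 + 27.41 + 51.91 = 308.39
5) 0.85(125.68) - 1.4(86.51) = -14.29
Combination 2 governs: M_u = 414.14 kN·m.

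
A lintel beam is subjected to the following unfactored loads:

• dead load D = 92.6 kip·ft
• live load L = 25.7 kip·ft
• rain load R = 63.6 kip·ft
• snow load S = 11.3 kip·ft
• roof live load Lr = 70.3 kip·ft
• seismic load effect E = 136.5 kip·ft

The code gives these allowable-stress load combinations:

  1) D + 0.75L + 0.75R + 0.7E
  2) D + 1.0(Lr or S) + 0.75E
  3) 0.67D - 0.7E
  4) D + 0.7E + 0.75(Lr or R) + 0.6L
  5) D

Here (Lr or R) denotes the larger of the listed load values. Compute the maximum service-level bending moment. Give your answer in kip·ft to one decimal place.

(Lr or S) → Lr = 70.3 kip·ft; (Lr or R) → Lr = 70.3 kip·ft.
1) 1.0(92.6) + 0.75(25.7) + 0.75(63.6) + 0.7(136.5) = 255.1
2) 1.0(92.6) + 1.0(70.3) + 0.75(136.5) = 92.6 + 70.3 + 102.4 = 265.3
3) 0.67(92.6) - 0.7(136.5) = -33.5
4) 1.0(92.6) + 0.7(136.5) + 0.75(70.3) + 0.6(25.7) = 92.6 + 95.6 + 52.7 + 15.4 = 256.3
5) 1.0(92.6) = 92.6
Combination 2 governs: M = 265.3 kip·ft.

265.3 kip·ft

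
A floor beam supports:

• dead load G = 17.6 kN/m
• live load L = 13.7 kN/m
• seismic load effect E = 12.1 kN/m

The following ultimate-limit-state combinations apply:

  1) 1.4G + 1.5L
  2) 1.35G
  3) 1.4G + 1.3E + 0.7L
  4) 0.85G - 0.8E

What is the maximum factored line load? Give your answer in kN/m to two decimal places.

49.96 kN/m

1) 1.4(17.6) + 1.5(13.7) = 45.19
2) 1.35(17.6) = 23.76
3) 1.4(17.6) + 1.3(12.1) + 0.7(13.7) = 49.96
4) 0.85(17.6) - 0.8(12.1) = 5.28
Combination 3 governs: w_u = 49.96 kN/m.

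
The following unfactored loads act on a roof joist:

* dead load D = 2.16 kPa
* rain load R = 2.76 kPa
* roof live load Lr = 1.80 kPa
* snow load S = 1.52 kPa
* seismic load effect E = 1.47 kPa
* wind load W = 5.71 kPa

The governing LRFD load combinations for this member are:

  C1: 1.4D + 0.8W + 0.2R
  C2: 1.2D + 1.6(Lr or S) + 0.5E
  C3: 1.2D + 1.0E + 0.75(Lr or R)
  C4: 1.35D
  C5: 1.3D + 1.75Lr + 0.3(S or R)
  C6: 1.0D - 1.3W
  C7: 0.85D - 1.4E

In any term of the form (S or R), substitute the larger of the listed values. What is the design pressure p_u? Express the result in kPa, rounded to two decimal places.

8.14 kPa

(Lr or S) → Lr = 1.80 kPa; (Lr or R) → R = 2.76 kPa; (S or R) → R = 2.76 kPa.
C1: 1.4(2.16) + 0.8(5.71) + 0.2(2.76) = 3.02 + 4.57 + 0.55 = 8.14
C2: 1.2(2.16) + 1.6(1.80) + 0.5(1.47) = 2.59 + 2.88 + 0.74 = 6.21
C3: 1.2(2.16) + 1.0(1.47) + 0.75(2.76) = 2.59 + 1.47 + 2.07 = 6.13
C4: 1.35(2.16) = 2.92
C5: 1.3(2.16) + 1.75(1.80) + 0.3(2.76) = 2.81 + 3.15 + 0.83 = 6.79
C6: 1.0(2.16) - 1.3(5.71) = 2.16 - 7.42 = -5.26
C7: 0.85(2.16) - 1.4(1.47) = 1.84 - 2.06 = -0.22
Combination 1 governs: p_u = 8.14 kPa.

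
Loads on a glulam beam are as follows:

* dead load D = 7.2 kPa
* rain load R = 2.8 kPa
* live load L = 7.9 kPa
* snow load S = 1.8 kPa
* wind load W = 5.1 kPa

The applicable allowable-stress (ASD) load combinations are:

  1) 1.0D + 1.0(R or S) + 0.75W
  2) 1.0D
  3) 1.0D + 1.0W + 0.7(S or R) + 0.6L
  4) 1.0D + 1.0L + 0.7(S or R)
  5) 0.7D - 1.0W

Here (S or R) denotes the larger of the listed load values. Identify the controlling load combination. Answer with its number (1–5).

Combination 3

(R or S) → R = 2.8 kPa; (S or R) → R = 2.8 kPa.
1) 1.0(7.2) + 1.0(2.8) + 0.75(5.1) = 7.2 + 2.8 + 3.8 = 13.8
2) 1.0(7.2) = 7.2
3) 1.0(7.2) + 1.0(5.1) + 0.7(2.8) + 0.6(7.9) = 7.2 + 5.1 + 2.0 + 4.7 = 19.0
4) 1.0(7.2) + 1.0(7.9) + 0.7(2.8) = 7.2 + 7.9 + 2.0 = 17.1
5) 0.7(7.2) - 1.0(5.1) = 5.0 - 5.1 = -0.1
The largest value is 19.0 kPa from combination 3.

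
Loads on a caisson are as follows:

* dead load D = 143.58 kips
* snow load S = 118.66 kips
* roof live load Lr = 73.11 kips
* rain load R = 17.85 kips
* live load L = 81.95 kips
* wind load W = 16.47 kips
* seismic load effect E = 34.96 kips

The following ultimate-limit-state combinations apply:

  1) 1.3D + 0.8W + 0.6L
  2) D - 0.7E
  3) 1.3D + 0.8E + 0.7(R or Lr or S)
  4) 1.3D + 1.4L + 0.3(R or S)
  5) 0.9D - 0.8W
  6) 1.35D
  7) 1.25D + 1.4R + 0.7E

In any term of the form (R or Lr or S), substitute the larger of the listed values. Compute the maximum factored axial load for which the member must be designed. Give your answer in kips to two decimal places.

(R or Lr or S) → S = 118.66 kips; (R or S) → S = 118.66 kips.
1) 1.3(143.58) + 0.8(16.47) + 0.6(81.95) = 186.65 + 13.18 + 49.17 = 249.00
2) 1.0(143.58) - 0.7(34.96) = 143.58 - 24.47 = 119.11
3) 1.3(143.58) + 0.8(34.96) + 0.7(118.66) = 186.65 + 27.97 + 83.06 = 297.68
4) 1.3(143.58) + 1.4(81.95) + 0.3(118.66) = 186.65 + 114.73 + 35.60 = 336.98
5) 0.9(143.58) - 0.8(16.47) = 116.05
6) 1.35(143.58) = 193.83
7) 1.25(143.58) + 1.4(17.85) + 0.7(34.96) = 179.48 + 24.99 + 24.47 = 228.94
Maximum is from combination 4.

336.98 kips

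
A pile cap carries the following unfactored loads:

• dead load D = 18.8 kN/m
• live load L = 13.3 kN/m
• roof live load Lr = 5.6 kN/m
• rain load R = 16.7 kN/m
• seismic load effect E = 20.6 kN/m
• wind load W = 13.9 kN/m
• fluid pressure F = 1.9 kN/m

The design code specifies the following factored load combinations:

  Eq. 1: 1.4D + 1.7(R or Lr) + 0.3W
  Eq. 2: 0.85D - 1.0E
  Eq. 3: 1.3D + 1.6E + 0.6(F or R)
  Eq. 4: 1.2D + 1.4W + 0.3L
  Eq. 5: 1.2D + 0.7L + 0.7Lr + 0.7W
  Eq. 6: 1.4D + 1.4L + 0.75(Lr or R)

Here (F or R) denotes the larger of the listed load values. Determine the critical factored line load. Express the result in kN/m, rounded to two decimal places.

67.42 kN/m

(R or Lr) → R = 16.7 kN/m; (F or R) → R = 16.7 kN/m; (Lr or R) → R = 16.7 kN/m.
Eq. 1: 1.4(18.8) + 1.7(16.7) + 0.3(13.9) = 26.32 + 28.39 + 4.17 = 58.88
Eq. 2: 0.85(18.8) - 1.0(20.6) = 15.98 - 20.60 = -4.62
Eq. 3: 1.3(18.8) + 1.6(20.6) + 0.6(16.7) = 24.44 + 32.96 + 10.02 = 67.42
Eq. 4: 1.2(18.8) + 1.4(13.9) + 0.3(13.3) = 22.56 + 19.46 + 3.99 = 46.01
Eq. 5: 1.2(18.8) + 0.7(13.3) + 0.7(5.6) + 0.7(13.9) = 22.56 + 9.31 + 3.92 + 9.73 = 45.52
Eq. 6: 1.4(18.8) + 1.4(13.3) + 0.75(16.7) = 26.32 + 18.62 + 12.53 = 57.47
Maximum is from combination 3.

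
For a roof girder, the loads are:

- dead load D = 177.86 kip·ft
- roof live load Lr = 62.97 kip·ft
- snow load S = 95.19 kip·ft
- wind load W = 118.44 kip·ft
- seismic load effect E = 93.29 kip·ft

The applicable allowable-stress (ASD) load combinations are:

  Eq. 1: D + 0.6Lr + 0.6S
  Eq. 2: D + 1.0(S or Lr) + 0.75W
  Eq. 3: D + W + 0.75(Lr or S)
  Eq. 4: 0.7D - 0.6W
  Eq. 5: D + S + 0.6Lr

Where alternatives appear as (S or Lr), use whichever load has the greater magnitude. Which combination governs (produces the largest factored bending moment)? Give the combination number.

(S or Lr) → S = 95.19 kip·ft; (Lr or S) → S = 95.19 kip·ft.
Eq. 1: 1.0(177.86) + 0.6(62.97) + 0.6(95.19) = 272.76
Eq. 2: 1.0(177.86) + 1.0(95.19) + 0.75(118.44) = 177.86 + 95.19 + 88.83 = 361.88
Eq. 3: 1.0(177.86) + 1.0(118.44) + 0.75(95.19) = 177.86 + 118.44 + 71.39 = 367.69
Eq. 4: 0.7(177.86) - 0.6(118.44) = 124.50 - 71.06 = 53.44
Eq. 5: 1.0(177.86) + 1.0(95.19) + 0.6(62.97) = 177.86 + 95.19 + 37.78 = 310.83
The largest value is 367.69 kip·ft from combination 3.

Combination 3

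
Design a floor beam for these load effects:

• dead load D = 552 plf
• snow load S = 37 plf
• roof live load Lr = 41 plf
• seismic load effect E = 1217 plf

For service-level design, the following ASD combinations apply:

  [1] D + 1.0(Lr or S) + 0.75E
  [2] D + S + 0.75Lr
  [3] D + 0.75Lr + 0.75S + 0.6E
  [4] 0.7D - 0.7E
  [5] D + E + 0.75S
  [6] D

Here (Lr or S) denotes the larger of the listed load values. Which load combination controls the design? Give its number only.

(Lr or S) → Lr = 41 plf.
[1] 1.0(552) + 1.0(41) + 0.75(1217) = 1505.75
[2] 1.0(552) + 1.0(37) + 0.75(41) = 619.75
[3] 1.0(552) + 0.75(41) + 0.75(37) + 0.6(1217) = 1340.70
[4] 0.7(552) - 0.7(1217) = -465.50
[5] 1.0(552) + 1.0(1217) + 0.75(37) = 1796.75
[6] 1.0(552) = 552.00
The largest value is 1796.75 plf from combination 5.

Combination 5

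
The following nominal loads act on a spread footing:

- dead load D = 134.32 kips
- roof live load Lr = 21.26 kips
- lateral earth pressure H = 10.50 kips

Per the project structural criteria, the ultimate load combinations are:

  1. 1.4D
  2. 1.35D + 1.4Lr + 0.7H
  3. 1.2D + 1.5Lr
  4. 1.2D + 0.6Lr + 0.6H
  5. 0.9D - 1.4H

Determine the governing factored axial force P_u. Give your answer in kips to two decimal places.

218.45 kips

1. 1.4(134.32) = 188.05
2. 1.35(134.32) + 1.4(21.26) + 0.7(10.50) = 218.45
3. 1.2(134.32) + 1.5(21.26) = 161.18 + 31.89 = 193.07
4. 1.2(134.32) + 0.6(21.26) + 0.6(10.50) = 161.18 + 12.76 + 6.30 = 180.24
5. 0.9(134.32) - 1.4(10.50) = 120.89 - 14.70 = 106.19
The controlling combination is 2, giving 218.45 kips.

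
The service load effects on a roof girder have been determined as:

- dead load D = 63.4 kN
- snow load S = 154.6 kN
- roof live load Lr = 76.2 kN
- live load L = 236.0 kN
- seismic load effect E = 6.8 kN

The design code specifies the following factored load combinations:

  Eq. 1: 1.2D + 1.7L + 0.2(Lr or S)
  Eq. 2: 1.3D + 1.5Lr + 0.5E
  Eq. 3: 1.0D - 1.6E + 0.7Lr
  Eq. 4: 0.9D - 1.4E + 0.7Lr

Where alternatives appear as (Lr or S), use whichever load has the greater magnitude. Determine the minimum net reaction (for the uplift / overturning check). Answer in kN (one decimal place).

100.9 kN

(Lr or S) → S = 154.6 kN.
Eq. 1: 1.2(63.4) + 1.7(236.0) + 0.2(154.6) = 76.1 + 401.2 + 30.9 = 508.2
Eq. 2: 1.3(63.4) + 1.5(76.2) + 0.5(6.8) = 82.4 + 114.3 + 3.4 = 200.1
Eq. 3: 1.0(63.4) - 1.6(6.8) + 0.7(76.2) = 105.9
Eq. 4: 0.9(63.4) - 1.4(6.8) + 0.7(76.2) = 57.1 - 9.5 + 53.3 = 100.9
Combination 4 gives the minimum: 100.9 kN.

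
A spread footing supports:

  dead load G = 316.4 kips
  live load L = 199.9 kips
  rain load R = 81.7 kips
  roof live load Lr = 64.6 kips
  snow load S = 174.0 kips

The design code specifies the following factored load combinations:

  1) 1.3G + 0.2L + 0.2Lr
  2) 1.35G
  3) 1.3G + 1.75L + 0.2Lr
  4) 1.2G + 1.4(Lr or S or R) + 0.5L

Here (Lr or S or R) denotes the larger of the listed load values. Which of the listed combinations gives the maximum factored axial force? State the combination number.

Combination 3

(Lr or S or R) → S = 174.0 kips.
1) 1.3(316.4) + 0.2(199.9) + 0.2(64.6) = 411.3 + 40.0 + 12.9 = 464.2
2) 1.35(316.4) = 427.1
3) 1.3(316.4) + 1.75(199.9) + 0.2(64.6) = 774.1
4) 1.2(316.4) + 1.4(174.0) + 0.5(199.9) = 723.2
The largest value is 774.1 kips from combination 3.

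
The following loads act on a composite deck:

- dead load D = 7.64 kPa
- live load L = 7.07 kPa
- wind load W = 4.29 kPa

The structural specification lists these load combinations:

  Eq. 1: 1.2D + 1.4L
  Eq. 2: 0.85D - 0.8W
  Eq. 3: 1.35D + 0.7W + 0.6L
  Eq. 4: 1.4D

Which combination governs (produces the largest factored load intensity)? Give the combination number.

Combination 1

Eq. 1: 1.2(7.64) + 1.4(7.07) = 19.07
Eq. 2: 0.85(7.64) - 0.8(4.29) = 3.06
Eq. 3: 1.35(7.64) + 0.7(4.29) + 0.6(7.07) = 17.56
Eq. 4: 1.4(7.64) = 10.70
The largest value is 19.07 kPa from combination 1.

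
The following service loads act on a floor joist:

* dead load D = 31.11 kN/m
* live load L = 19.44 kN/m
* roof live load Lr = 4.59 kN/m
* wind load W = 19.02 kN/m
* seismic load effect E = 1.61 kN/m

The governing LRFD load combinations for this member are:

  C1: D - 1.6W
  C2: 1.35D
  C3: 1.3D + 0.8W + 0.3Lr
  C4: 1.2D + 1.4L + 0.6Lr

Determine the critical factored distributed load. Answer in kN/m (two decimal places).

C1: 1.0(31.11) - 1.6(19.02) = 31.11 - 30.43 = 0.68
C2: 1.35(31.11) = 42.00
C3: 1.3(31.11) + 0.8(19.02) + 0.3(4.59) = 40.44 + 15.22 + 1.38 = 57.04
C4: 1.2(31.11) + 1.4(19.44) + 0.6(4.59) = 37.33 + 27.22 + 2.75 = 67.30
The controlling combination is 4, giving 67.30 kN/m.

67.30 kN/m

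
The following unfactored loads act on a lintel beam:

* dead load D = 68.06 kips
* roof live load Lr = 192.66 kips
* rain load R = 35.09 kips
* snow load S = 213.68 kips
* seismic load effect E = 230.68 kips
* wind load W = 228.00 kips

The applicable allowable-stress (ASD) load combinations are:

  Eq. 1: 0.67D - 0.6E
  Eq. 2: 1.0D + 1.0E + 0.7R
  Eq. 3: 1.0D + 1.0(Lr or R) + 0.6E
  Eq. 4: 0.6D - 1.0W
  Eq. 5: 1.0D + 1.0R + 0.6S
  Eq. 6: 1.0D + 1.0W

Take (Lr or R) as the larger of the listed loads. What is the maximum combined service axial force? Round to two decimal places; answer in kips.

(Lr or R) → Lr = 192.66 kips.
Eq. 1: 0.67(68.06) - 0.6(230.68) = 45.60 - 138.41 = -92.81
Eq. 2: 1.0(68.06) + 1.0(230.68) + 0.7(35.09) = 68.06 + 230.68 + 24.56 = 323.30
Eq. 3: 1.0(68.06) + 1.0(192.66) + 0.6(230.68) = 68.06 + 192.66 + 138.41 = 399.13
Eq. 4: 0.6(68.06) - 1.0(228.00) = 40.84 - 228.00 = -187.16
Eq. 5: 1.0(68.06) + 1.0(35.09) + 0.6(213.68) = 68.06 + 35.09 + 128.21 = 231.36
Eq. 6: 1.0(68.06) + 1.0(228.00) = 68.06 + 228.00 = 296.06
Maximum is from combination 3.

399.13 kips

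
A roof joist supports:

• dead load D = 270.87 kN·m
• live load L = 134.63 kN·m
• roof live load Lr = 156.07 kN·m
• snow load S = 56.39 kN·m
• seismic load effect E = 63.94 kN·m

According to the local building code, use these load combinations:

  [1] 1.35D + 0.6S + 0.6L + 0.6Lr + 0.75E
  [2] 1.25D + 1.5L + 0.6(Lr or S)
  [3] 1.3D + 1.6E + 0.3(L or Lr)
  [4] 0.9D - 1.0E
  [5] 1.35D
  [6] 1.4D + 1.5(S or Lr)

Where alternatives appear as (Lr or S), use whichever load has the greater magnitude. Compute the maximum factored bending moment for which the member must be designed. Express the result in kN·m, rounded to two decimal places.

(Lr or S) → Lr = 156.07 kN·m; (L or Lr) → Lr = 156.07 kN·m; (S or Lr) → Lr = 156.07 kN·m.
[1] 1.35(270.87) + 0.6(56.39) + 0.6(134.63) + 0.6(156.07) + 0.75(63.94) = 365.67 + 33.83 + 80.78 + 93.64 + 47.96 = 621.88
[2] 1.25(270.87) + 1.5(134.63) + 0.6(156.07) = 634.17
[3] 1.3(270.87) + 1.6(63.94) + 0.3(156.07) = 501.26
[4] 0.9(270.87) - 1.0(63.94) = 243.78 - 63.94 = 179.84
[5] 1.35(270.87) = 365.67
[6] 1.4(270.87) + 1.5(156.07) = 613.32
The controlling combination is 2, giving 634.17 kN·m.

634.17 kN·m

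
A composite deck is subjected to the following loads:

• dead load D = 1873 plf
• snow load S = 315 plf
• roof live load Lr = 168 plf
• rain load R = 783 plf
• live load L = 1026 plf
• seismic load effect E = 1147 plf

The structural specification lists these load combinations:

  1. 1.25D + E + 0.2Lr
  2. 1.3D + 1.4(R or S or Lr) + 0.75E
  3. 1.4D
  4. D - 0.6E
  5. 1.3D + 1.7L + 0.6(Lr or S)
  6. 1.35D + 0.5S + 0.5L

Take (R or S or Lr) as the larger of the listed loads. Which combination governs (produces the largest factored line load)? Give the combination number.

Combination 2

(R or S or Lr) → R = 783 plf; (Lr or S) → S = 315 plf.
1. 1.25(1873) + 1.0(1147) + 0.2(168) = 2341.3 + 1147.0 + 33.6 = 3521.9
2. 1.3(1873) + 1.4(783) + 0.75(1147) = 2434.9 + 1096.2 + 860.3 = 4391.4
3. 1.4(1873) = 2622.2
4. 1.0(1873) - 0.6(1147) = 1873.0 - 688.2 = 1184.8
5. 1.3(1873) + 1.7(1026) + 0.6(315) = 2434.9 + 1744.2 + 189.0 = 4368.1
6. 1.35(1873) + 0.5(315) + 0.5(1026) = 2528.6 + 157.5 + 513.0 = 3199.1
The largest value is 4391.4 plf from combination 2.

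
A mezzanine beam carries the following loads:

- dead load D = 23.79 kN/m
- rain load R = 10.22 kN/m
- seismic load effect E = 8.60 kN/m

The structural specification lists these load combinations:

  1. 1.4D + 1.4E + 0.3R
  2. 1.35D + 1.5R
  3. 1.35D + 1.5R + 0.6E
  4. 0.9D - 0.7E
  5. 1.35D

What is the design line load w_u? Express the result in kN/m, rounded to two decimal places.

52.61 kN/m

1. 1.4(23.79) + 1.4(8.60) + 0.3(10.22) = 48.41
2. 1.35(23.79) + 1.5(10.22) = 47.45
3. 1.35(23.79) + 1.5(10.22) + 0.6(8.60) = 52.61
4. 0.9(23.79) - 0.7(8.60) = 15.39
5. 1.35(23.79) = 32.12
The controlling combination is 3, giving 52.61 kN/m.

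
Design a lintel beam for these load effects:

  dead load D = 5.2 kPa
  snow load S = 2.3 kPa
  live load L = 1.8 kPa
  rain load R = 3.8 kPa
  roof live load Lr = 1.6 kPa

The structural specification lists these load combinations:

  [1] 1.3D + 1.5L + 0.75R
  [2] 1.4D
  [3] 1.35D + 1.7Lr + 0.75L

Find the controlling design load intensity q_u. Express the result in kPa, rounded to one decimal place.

[1] 1.3(5.2) + 1.5(1.8) + 0.75(3.8) = 12.3
[2] 1.4(5.2) = 7.3
[3] 1.35(5.2) + 1.7(1.6) + 0.75(1.8) = 7.0 + 2.7 + 1.4 = 11.1
Combination 1 governs: q_u = 12.3 kPa.

12.3 kPa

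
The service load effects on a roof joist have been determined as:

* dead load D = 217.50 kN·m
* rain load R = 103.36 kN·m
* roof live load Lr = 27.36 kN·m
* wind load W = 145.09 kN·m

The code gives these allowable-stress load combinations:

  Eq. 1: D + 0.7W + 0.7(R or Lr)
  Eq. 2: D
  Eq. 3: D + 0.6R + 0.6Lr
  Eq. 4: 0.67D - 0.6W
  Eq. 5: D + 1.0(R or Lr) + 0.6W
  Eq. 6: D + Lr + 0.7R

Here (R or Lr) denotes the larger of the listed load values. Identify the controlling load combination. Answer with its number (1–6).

(R or Lr) → R = 103.36 kN·m.
Eq. 1: 1.0(217.50) + 0.7(145.09) + 0.7(103.36) = 391.42
Eq. 2: 1.0(217.50) = 217.50
Eq. 3: 1.0(217.50) + 0.6(103.36) + 0.6(27.36) = 295.93
Eq. 4: 0.67(217.50) - 0.6(145.09) = 58.67
Eq. 5: 1.0(217.50) + 1.0(103.36) + 0.6(145.09) = 217.50 + 103.36 + 87.05 = 407.91
Eq. 6: 1.0(217.50) + 1.0(27.36) + 0.7(103.36) = 217.50 + 27.36 + 72.35 = 317.21
The largest value is 407.91 kN·m from combination 5.

Combination 5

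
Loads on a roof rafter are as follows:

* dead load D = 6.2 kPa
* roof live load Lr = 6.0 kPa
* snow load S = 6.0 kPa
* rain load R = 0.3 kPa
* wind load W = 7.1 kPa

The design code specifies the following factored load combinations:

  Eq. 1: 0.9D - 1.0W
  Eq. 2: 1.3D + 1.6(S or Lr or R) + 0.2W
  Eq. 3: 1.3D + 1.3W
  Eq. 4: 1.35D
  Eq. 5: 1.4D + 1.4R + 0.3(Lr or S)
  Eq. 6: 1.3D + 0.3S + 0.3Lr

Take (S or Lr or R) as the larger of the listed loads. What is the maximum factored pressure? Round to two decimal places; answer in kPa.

19.08 kPa

(S or Lr or R) → S = 6.0 kPa; (Lr or S) → Lr = 6.0 kPa.
Eq. 1: 0.9(6.2) - 1.0(7.1) = 5.58 - 7.10 = -1.52
Eq. 2: 1.3(6.2) + 1.6(6.0) + 0.2(7.1) = 8.06 + 9.60 + 1.42 = 19.08
Eq. 3: 1.3(6.2) + 1.3(7.1) = 8.06 + 9.23 = 17.29
Eq. 4: 1.35(6.2) = 8.37
Eq. 5: 1.4(6.2) + 1.4(0.3) + 0.3(6.0) = 8.68 + 0.42 + 1.80 = 10.90
Eq. 6: 1.3(6.2) + 0.3(6.0) + 0.3(6.0) = 8.06 + 1.80 + 1.80 = 11.66
The controlling combination is 2, giving 19.08 kPa.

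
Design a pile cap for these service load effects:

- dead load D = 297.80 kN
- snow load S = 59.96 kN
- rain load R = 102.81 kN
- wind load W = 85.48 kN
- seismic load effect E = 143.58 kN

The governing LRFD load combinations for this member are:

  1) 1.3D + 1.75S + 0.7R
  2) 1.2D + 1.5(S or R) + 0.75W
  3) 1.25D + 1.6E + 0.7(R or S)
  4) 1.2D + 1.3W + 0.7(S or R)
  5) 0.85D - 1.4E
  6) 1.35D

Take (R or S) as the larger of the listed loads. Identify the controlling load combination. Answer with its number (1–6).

(S or R) → R = 102.81 kN; (R or S) → R = 102.81 kN.
1) 1.3(297.80) + 1.75(59.96) + 0.7(102.81) = 387.14 + 104.93 + 71.97 = 564.04
2) 1.2(297.80) + 1.5(102.81) + 0.75(85.48) = 357.36 + 154.22 + 64.11 = 575.69
3) 1.25(297.80) + 1.6(143.58) + 0.7(102.81) = 372.25 + 229.73 + 71.97 = 673.95
4) 1.2(297.80) + 1.3(85.48) + 0.7(102.81) = 357.36 + 111.12 + 71.97 = 540.45
5) 0.85(297.80) - 1.4(143.58) = 253.13 - 201.01 = 52.12
6) 1.35(297.80) = 402.03
The largest value is 673.95 kN from combination 3.

Combination 3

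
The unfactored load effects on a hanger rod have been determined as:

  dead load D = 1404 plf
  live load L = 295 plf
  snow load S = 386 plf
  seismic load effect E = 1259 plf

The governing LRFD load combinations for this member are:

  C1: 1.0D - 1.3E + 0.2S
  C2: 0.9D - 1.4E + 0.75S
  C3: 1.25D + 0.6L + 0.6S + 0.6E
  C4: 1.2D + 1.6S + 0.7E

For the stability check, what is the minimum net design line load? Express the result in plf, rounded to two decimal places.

-209.50 plf

C1: 1.0(1404) - 1.3(1259) + 0.2(386) = 1404.00 - 1636.70 + 77.20 = -155.50
C2: 0.9(1404) - 1.4(1259) + 0.75(386) = 1263.60 - 1762.60 + 289.50 = -209.50
C3: 1.25(1404) + 0.6(295) + 0.6(386) + 0.6(1259) = 1755.00 + 177.00 + 231.60 + 755.40 = 2919.00
C4: 1.2(1404) + 1.6(386) + 0.7(1259) = 1684.80 + 617.60 + 881.30 = 3183.70
Combination 2 gives the minimum: -209.50 plf.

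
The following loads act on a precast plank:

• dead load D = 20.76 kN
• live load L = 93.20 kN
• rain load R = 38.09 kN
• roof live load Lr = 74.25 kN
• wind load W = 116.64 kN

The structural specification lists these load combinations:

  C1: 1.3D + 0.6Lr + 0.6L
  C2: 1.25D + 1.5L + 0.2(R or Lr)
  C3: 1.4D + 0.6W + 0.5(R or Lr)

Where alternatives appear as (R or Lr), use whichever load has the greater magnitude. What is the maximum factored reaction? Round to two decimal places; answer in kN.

(R or Lr) → Lr = 74.25 kN.
C1: 1.3(20.76) + 0.6(74.25) + 0.6(93.20) = 26.99 + 44.55 + 55.92 = 127.46
C2: 1.25(20.76) + 1.5(93.20) + 0.2(74.25) = 25.95 + 139.80 + 14.85 = 180.60
C3: 1.4(20.76) + 0.6(116.64) + 0.5(74.25) = 29.06 + 69.98 + 37.13 = 136.17
Combination 2 governs: V_u = 180.60 kN.

180.60 kN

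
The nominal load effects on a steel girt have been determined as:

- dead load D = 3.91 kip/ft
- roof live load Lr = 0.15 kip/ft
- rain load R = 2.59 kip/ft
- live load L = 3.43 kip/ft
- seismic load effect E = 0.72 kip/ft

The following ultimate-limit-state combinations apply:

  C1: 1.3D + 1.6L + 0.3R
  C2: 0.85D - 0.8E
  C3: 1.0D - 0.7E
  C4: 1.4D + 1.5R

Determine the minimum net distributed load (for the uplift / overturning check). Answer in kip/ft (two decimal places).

2.75 kip/ft

C1: 1.3(3.91) + 1.6(3.43) + 0.3(2.59) = 5.08 + 5.49 + 0.78 = 11.35
C2: 0.85(3.91) - 0.8(0.72) = 2.75
C3: 1.0(3.91) - 0.7(0.72) = 3.91 - 0.50 = 3.41
C4: 1.4(3.91) + 1.5(2.59) = 5.47 + 3.89 = 9.36
Combination 2 gives the minimum: 2.75 kip/ft.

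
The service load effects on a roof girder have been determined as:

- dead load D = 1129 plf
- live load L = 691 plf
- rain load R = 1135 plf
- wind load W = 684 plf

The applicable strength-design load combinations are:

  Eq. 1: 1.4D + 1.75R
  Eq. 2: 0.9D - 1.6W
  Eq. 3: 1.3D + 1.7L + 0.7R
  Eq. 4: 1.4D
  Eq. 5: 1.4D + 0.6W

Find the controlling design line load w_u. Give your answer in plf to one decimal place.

3566.9 plf

Eq. 1: 1.4(1129) + 1.75(1135) = 3566.9
Eq. 2: 0.9(1129) - 1.6(684) = -78.3
Eq. 3: 1.3(1129) + 1.7(691) + 0.7(1135) = 3436.9
Eq. 4: 1.4(1129) = 1580.6
Eq. 5: 1.4(1129) + 0.6(684) = 1991.0
The controlling combination is 1, giving 3566.9 plf.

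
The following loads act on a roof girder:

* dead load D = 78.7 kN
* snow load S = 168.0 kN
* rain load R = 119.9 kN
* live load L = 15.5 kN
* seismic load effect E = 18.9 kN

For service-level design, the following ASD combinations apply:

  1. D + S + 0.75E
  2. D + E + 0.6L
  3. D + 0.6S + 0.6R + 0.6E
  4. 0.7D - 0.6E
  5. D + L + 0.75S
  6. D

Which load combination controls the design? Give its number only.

1. 1.0(78.7) + 1.0(168.0) + 0.75(18.9) = 78.7 + 168.0 + 14.2 = 260.9
2. 1.0(78.7) + 1.0(18.9) + 0.6(15.5) = 78.7 + 18.9 + 9.3 = 106.9
3. 1.0(78.7) + 0.6(168.0) + 0.6(119.9) + 0.6(18.9) = 262.8
4. 0.7(78.7) - 0.6(18.9) = 55.1 - 11.3 = 43.8
5. 1.0(78.7) + 1.0(15.5) + 0.75(168.0) = 78.7 + 15.5 + 126.0 = 220.2
6. 1.0(78.7) = 78.7
The largest value is 262.8 kN from combination 3.

Combination 3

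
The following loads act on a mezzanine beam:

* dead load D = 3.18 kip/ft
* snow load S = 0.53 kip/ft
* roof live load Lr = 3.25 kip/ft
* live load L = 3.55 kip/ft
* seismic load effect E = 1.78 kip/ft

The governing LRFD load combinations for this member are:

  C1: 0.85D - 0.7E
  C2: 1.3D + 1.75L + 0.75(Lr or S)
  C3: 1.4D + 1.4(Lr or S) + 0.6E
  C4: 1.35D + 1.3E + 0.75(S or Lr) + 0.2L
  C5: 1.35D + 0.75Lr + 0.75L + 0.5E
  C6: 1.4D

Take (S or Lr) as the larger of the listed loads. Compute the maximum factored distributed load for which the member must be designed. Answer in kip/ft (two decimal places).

(Lr or S) → Lr = 3.25 kip/ft; (S or Lr) → Lr = 3.25 kip/ft.
C1: 0.85(3.18) - 0.7(1.78) = 1.46
C2: 1.3(3.18) + 1.75(3.55) + 0.75(3.25) = 12.78
C3: 1.4(3.18) + 1.4(3.25) + 0.6(1.78) = 10.07
C4: 1.35(3.18) + 1.3(1.78) + 0.75(3.25) + 0.2(3.55) = 9.75
C5: 1.35(3.18) + 0.75(3.25) + 0.75(3.55) + 0.5(1.78) = 10.28
C6: 1.4(3.18) = 4.45
Combination 2 governs: w_u = 12.78 kip/ft.

12.78 kip/ft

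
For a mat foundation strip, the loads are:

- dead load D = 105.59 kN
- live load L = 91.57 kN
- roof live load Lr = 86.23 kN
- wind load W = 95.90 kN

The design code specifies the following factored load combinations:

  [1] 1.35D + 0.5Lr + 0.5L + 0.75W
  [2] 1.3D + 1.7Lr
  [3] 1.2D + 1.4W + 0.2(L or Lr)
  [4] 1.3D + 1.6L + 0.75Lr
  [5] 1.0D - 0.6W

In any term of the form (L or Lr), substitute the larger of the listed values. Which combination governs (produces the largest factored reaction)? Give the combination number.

(L or Lr) → L = 91.57 kN.
[1] 1.35(105.59) + 0.5(86.23) + 0.5(91.57) + 0.75(95.90) = 303.37
[2] 1.3(105.59) + 1.7(86.23) = 137.27 + 146.59 = 283.86
[3] 1.2(105.59) + 1.4(95.90) + 0.2(91.57) = 126.71 + 134.26 + 18.31 = 279.28
[4] 1.3(105.59) + 1.6(91.57) + 0.75(86.23) = 137.27 + 146.51 + 64.67 = 348.45
[5] 1.0(105.59) - 0.6(95.90) = 105.59 - 57.54 = 48.05
The largest value is 348.45 kN from combination 4.

Combination 4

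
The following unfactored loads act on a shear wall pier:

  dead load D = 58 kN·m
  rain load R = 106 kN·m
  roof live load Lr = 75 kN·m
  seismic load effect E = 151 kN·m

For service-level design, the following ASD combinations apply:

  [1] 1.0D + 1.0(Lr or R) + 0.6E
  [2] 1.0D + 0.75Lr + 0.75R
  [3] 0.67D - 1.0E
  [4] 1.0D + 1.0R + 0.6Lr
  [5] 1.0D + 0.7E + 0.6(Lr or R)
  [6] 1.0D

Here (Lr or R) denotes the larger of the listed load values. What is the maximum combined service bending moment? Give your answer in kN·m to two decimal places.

(Lr or R) → R = 106 kN·m.
[1] 1.0(58) + 1.0(106) + 0.6(151) = 58.00 + 106.00 + 90.60 = 254.60
[2] 1.0(58) + 0.75(75) + 0.75(106) = 58.00 + 56.25 + 79.50 = 193.75
[3] 0.67(58) - 1.0(151) = 38.86 - 151.00 = -112.14
[4] 1.0(58) + 1.0(106) + 0.6(75) = 58.00 + 106.00 + 45.00 = 209.00
[5] 1.0(58) + 0.7(151) + 0.6(106) = 58.00 + 105.70 + 63.60 = 227.30
[6] 1.0(58) = 58.00
Combination 1 governs: M = 254.60 kN·m.

254.60 kN·m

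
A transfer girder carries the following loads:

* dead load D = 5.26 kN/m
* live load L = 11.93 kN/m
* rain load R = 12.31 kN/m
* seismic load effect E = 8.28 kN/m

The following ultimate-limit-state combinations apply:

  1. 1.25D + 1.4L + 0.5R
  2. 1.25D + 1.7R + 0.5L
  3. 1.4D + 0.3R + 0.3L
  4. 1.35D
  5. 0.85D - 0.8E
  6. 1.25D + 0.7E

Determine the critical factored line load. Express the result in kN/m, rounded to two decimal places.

33.47 kN/m

1. 1.25(5.26) + 1.4(11.93) + 0.5(12.31) = 29.43
2. 1.25(5.26) + 1.7(12.31) + 0.5(11.93) = 33.47
3. 1.4(5.26) + 0.3(12.31) + 0.3(11.93) = 14.64
4. 1.35(5.26) = 7.10
5. 0.85(5.26) - 0.8(8.28) = -2.15
6. 1.25(5.26) + 0.7(8.28) = 12.37
Maximum is from combination 2.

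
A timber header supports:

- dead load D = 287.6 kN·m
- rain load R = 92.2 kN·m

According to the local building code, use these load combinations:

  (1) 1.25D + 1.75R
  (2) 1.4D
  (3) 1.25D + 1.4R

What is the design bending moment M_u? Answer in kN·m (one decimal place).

(1) 1.25(287.6) + 1.75(92.2) = 520.9
(2) 1.4(287.6) = 402.6
(3) 1.25(287.6) + 1.4(92.2) = 488.6
Combination 1 governs: M_u = 520.9 kN·m.

520.9 kN·m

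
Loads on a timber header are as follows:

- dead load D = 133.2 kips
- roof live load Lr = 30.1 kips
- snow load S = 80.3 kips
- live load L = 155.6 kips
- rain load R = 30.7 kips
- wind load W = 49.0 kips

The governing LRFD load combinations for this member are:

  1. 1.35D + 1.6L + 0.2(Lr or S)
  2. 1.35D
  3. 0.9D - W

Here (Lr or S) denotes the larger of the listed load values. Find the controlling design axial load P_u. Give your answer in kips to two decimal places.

444.84 kips

(Lr or S) → S = 80.3 kips.
1. 1.35(133.2) + 1.6(155.6) + 0.2(80.3) = 444.84
2. 1.35(133.2) = 179.82
3. 0.9(133.2) - 1.0(49.0) = 70.88
The controlling combination is 1, giving 444.84 kips.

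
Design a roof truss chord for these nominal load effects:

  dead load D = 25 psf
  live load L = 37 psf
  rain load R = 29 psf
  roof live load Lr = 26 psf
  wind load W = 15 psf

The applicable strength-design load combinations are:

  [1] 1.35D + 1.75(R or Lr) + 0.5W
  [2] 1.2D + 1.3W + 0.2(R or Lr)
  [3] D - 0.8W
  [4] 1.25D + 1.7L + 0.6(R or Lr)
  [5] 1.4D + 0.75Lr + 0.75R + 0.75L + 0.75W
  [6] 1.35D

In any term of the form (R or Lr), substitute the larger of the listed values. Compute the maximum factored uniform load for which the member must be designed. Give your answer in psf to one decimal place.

(R or Lr) → R = 29 psf.
[1] 1.35(25) + 1.75(29) + 0.5(15) = 92.0
[2] 1.2(25) + 1.3(15) + 0.2(29) = 55.3
[3] 1.0(25) - 0.8(15) = 13.0
[4] 1.25(25) + 1.7(37) + 0.6(29) = 111.6
[5] 1.4(25) + 0.75(26) + 0.75(29) + 0.75(37) + 0.75(15) = 115.3
[6] 1.35(25) = 33.8
The controlling combination is 5, giving 115.3 psf.

115.3 psf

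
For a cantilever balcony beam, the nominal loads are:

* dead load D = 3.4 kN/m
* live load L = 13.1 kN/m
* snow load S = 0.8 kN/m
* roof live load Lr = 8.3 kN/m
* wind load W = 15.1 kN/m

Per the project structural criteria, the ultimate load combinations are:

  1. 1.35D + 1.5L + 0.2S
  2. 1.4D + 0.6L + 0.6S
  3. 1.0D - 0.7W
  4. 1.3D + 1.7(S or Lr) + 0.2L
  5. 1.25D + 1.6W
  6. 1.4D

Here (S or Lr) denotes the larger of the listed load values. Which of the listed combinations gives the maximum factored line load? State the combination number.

(S or Lr) → Lr = 8.3 kN/m.
1. 1.35(3.4) + 1.5(13.1) + 0.2(0.8) = 4.59 + 19.65 + 0.16 = 24.40
2. 1.4(3.4) + 0.6(13.1) + 0.6(0.8) = 4.76 + 7.86 + 0.48 = 13.10
3. 1.0(3.4) - 0.7(15.1) = 3.40 - 10.57 = -7.17
4. 1.3(3.4) + 1.7(8.3) + 0.2(13.1) = 4.42 + 14.11 + 2.62 = 21.15
5. 1.25(3.4) + 1.6(15.1) = 4.25 + 24.16 = 28.41
6. 1.4(3.4) = 4.76
The largest value is 28.41 kN/m from combination 5.

Combination 5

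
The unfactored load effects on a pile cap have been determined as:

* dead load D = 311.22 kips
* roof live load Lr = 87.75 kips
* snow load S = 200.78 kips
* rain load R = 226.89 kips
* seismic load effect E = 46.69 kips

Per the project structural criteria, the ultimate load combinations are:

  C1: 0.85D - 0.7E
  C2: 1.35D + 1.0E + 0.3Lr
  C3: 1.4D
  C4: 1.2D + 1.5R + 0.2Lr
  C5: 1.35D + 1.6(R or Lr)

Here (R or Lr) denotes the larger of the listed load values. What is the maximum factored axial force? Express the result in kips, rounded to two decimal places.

(R or Lr) → R = 226.89 kips.
C1: 0.85(311.22) - 0.7(46.69) = 231.85
C2: 1.35(311.22) + 1.0(46.69) + 0.3(87.75) = 493.16
C3: 1.4(311.22) = 435.71
C4: 1.2(311.22) + 1.5(226.89) + 0.2(87.75) = 731.35
C5: 1.35(311.22) + 1.6(226.89) = 783.17
The controlling combination is 5, giving 783.17 kips.

783.17 kips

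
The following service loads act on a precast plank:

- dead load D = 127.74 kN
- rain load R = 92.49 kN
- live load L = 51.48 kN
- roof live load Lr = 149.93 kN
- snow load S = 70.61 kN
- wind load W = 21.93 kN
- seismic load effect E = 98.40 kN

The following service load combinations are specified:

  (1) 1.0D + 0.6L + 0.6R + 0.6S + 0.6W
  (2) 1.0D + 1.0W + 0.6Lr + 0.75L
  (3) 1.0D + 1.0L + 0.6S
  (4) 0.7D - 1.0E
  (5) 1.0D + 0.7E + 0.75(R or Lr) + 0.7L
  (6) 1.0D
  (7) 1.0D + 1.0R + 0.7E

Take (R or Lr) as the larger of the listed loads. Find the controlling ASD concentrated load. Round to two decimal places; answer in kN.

(R or Lr) → Lr = 149.93 kN.
(1) 1.0(127.74) + 0.6(51.48) + 0.6(92.49) + 0.6(70.61) + 0.6(21.93) = 127.74 + 30.89 + 55.49 + 42.37 + 13.16 = 269.65
(2) 1.0(127.74) + 1.0(21.93) + 0.6(149.93) + 0.75(51.48) = 127.74 + 21.93 + 89.96 + 38.61 = 278.24
(3) 1.0(127.74) + 1.0(51.48) + 0.6(70.61) = 127.74 + 51.48 + 42.37 = 221.59
(4) 0.7(127.74) - 1.0(98.40) = 89.42 - 98.40 = -8.98
(5) 1.0(127.74) + 0.7(98.40) + 0.75(149.93) + 0.7(51.48) = 345.10
(6) 1.0(127.74) = 127.74
(7) 1.0(127.74) + 1.0(92.49) + 0.7(98.40) = 127.74 + 92.49 + 68.88 = 289.11
Combination 5 governs: P = 345.10 kN.

345.10 kN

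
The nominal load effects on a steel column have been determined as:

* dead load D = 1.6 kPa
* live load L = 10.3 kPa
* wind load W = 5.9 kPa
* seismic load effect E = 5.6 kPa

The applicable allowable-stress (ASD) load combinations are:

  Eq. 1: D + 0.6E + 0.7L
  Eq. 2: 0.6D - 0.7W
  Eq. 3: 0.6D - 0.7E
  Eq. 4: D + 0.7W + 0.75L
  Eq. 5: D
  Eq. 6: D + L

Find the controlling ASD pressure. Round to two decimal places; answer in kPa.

Eq. 1: 1.0(1.6) + 0.6(5.6) + 0.7(10.3) = 1.60 + 3.36 + 7.21 = 12.17
Eq. 2: 0.6(1.6) - 0.7(5.9) = 0.96 - 4.13 = -3.17
Eq. 3: 0.6(1.6) - 0.7(5.6) = 0.96 - 3.92 = -2.96
Eq. 4: 1.0(1.6) + 0.7(5.9) + 0.75(10.3) = 1.60 + 4.13 + 7.73 = 13.46
Eq. 5: 1.0(1.6) = 1.60
Eq. 6: 1.0(1.6) + 1.0(10.3) = 1.60 + 10.30 = 11.90
Combination 4 governs: p = 13.46 kPa.

13.46 kPa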